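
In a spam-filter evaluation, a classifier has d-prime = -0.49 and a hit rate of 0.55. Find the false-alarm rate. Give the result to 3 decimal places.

false-alarm rate = 0.731

z(hit rate) = z(0.55) = 0.1257
z(FA) = z(H) − d' = 0.1257 − (-0.49) = 0.6157
false-alarm rate = Φ(0.6157) = 0.7310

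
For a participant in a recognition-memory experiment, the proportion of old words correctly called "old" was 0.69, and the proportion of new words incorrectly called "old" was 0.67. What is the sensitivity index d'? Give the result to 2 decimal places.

d' = 0.06

Φ⁻¹(H) = Φ⁻¹(0.69) = 0.4959
Φ⁻¹(FA) = Φ⁻¹(0.67) = 0.4399
d' = z(H) − z(FA) = 0.4959 − 0.4399 = 0.0560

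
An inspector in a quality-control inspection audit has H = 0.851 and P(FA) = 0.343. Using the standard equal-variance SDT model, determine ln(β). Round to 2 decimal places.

Φ⁻¹(H) = Φ⁻¹(0.851) = 1.041
Φ⁻¹(FA) = Φ⁻¹(0.343) = -0.404
ln β = −½·[z(H)² − z(FA)²] = −0.5 × (1.084 − 0.163) = -0.4605

ln β = -0.46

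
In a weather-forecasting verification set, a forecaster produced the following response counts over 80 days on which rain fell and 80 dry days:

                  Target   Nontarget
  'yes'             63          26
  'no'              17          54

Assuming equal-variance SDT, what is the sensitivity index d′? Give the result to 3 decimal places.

H = 63/80 = 0.7875
FA = 26/80 = 0.3250
z(H) = 0.7978
z(FA) = -0.4538
d' = z(H) − z(FA) = 0.7978 − (-0.4538) = 1.2516

d′ = 1.252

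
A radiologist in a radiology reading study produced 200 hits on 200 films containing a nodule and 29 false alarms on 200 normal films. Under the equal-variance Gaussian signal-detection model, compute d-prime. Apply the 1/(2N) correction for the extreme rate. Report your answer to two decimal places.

The hit rate is 200/200 = 1, so apply the 1/(2N) correction: H → 1 − 1/(2·200) = 0.99750.
z(H) = z(0.99750) = 2.807
z(FA) = z(0.14500) = -1.058
d' = 2.807 − (-1.058) = 3.865

d-prime = 3.87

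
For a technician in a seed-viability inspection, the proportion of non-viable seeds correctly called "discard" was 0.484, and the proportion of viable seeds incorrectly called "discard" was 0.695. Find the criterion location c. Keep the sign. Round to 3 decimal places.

z(H) = z(0.484) = -0.0401
z(FA) = z(0.695) = 0.5101
c = −½·[z(H) + z(FA)] = −0.5 × (-0.0401 + 0.5101) = -0.2350
c < 0: the technician has a liberal response bias.

c = -0.235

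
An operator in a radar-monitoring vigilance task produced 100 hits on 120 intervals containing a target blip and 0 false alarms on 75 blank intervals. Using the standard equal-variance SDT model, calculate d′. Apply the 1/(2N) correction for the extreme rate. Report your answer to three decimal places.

The false-alarm rate is 0/75 = 0, so apply the 1/(2N) correction: FA → 1/(2·75) = 0.00667.
z(H) = z(0.83333) = 0.9674
z(FA) = z(0.00667) = -2.4746
d' = 0.9674 − (-2.4746) = 3.4420

d′ = 3.442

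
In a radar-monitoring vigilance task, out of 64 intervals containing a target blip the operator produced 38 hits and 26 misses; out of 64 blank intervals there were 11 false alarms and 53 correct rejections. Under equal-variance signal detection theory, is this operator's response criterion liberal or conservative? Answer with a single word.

conservative

z(H) = 0.237, z(FA) = -0.947
c = −½·(z(H) + z(FA)) = 0.355
c > 0 → conservative criterion (biased toward responding “no”).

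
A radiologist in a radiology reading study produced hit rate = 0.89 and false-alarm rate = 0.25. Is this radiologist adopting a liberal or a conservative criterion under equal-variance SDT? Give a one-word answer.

z(H) = 1.227, z(FA) = -0.674
c = −½·(z(H) + z(FA)) = -0.2765
c < 0 → liberal criterion (biased toward responding “yes”).

liberal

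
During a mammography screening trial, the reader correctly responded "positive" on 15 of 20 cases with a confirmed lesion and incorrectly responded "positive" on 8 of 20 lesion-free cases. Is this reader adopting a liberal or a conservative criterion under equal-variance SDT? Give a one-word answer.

liberal

z(H) = 0.674, z(FA) = -0.253
c = −½·(z(H) + z(FA)) = -0.2105
c < 0 → liberal criterion (biased toward responding “yes”).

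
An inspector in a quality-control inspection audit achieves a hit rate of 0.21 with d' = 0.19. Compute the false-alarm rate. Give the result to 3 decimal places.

false-alarm rate = 0.160

z(hit rate) = z(0.21) = -0.8064
z(FA) = z(H) − d' = -0.8064 − 0.19 = -0.9964
false-alarm rate = Φ(-0.9964) = 0.1595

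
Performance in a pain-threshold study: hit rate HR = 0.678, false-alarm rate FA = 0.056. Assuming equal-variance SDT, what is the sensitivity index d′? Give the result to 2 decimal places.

d′ = 2.05

z(H) = 0.4621
z(FA) = -1.5893
d' = z(H) − z(FA) = 0.4621 − (-1.5893) = 2.0514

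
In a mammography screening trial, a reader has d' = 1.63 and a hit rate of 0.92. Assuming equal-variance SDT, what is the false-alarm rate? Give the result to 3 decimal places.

z(hit rate) = z(0.92) = 1.4051
z(FA) = z(H) − d' = 1.4051 − 1.63 = -0.2249
false-alarm rate = Φ(-0.2249) = 0.4110

false-alarm rate = 0.411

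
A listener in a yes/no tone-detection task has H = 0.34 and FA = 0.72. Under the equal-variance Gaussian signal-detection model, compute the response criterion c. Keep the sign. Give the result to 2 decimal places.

Φ⁻¹(H) = -0.4125
Φ⁻¹(FA) = 0.5828
c = −½·[z(H) + z(FA)] = −0.5 × (-0.4125 + 0.5828) = -0.08515

c = -0.09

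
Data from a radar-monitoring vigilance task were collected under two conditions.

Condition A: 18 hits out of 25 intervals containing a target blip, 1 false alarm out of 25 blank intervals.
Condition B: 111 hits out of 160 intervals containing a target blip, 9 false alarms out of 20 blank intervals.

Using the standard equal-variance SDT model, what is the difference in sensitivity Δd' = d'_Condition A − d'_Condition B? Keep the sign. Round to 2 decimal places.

Condition A: z(0.7200) = 0.583, z(0.0400) = -1.751, d' = 2.334
Condition B: z(0.6937) = 0.506, z(0.4500) = -0.126, d' = 0.632
Δd' = d'_Condition A − d'_Condition B = 2.334 − 0.632 = 1.702
Condition A has the higher sensitivity.

Δd' = 1.70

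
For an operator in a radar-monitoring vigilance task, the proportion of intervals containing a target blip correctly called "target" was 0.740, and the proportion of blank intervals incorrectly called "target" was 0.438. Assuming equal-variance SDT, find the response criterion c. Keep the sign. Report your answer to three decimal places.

c = -0.244

z(0.740) = 0.6433, z(0.438) = -0.1560
c = −½·[z(H) + z(FA)] = −0.5 × (0.6433 + (-0.1560)) = -0.24365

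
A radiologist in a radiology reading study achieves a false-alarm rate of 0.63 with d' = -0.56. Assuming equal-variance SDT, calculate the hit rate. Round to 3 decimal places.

hit rate = 0.410

z(false-alarm rate) = z(0.63) = 0.3319
z(H) = z(FA) + d' = 0.3319 + (-0.56) = -0.2281
hit rate = Φ(-0.2281) = 0.4098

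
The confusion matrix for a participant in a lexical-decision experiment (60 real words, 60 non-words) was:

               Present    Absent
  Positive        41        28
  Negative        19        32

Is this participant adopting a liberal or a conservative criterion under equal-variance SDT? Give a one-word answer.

z(H) = 0.477, z(FA) = -0.084
c = −½·(z(H) + z(FA)) = -0.1965
c < 0 → liberal criterion (biased toward responding “yes”).

liberal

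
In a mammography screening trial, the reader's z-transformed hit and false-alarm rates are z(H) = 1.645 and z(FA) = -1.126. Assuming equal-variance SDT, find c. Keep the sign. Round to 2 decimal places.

c = -0.26

c = −½·[z(H) + z(FA)] = −½·(1.645 + (-1.126)) = -0.2595
c < 0: the reader has a liberal response bias.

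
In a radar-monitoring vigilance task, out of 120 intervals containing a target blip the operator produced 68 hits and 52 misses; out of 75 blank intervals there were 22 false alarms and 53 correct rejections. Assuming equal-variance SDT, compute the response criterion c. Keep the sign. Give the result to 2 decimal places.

H = 68/120 = 0.5667
FA = 22/75 = 0.2933
z(0.5667) = 0.168, z(0.2933) = -0.544
c = −½·[z(H) + z(FA)] = −0.5 × (0.168 + (-0.544)) = 0.188

c = 0.19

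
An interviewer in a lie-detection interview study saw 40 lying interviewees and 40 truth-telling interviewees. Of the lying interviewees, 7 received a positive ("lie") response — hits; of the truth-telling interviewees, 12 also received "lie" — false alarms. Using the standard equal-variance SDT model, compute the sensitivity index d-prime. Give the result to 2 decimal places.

d-prime = -0.41

H = 7/40 = 0.1750
FA = 12/40 = 0.3000
z(H) = -0.935
z(FA) = -0.524
d' = z(H) − z(FA) = -0.935 − (-0.524) = -0.411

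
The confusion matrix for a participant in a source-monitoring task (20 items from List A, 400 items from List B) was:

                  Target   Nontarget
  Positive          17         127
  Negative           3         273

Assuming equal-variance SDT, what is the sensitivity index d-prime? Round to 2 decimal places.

H = 17/20 = 0.8500
FA = 127/400 = 0.3175
z(0.8500) = 1.036, z(0.3175) = -0.475
d' = z(H) − z(FA) = 1.036 − (-0.475) = 1.511

d-prime = 1.51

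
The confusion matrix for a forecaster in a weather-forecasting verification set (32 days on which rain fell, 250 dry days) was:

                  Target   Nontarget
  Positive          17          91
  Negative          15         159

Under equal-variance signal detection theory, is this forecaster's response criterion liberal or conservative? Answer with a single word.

z(H) = 0.078, z(FA) = -0.348
c = −½·(z(H) + z(FA)) = 0.135
c > 0 → conservative criterion (biased toward responding “no”).

conservative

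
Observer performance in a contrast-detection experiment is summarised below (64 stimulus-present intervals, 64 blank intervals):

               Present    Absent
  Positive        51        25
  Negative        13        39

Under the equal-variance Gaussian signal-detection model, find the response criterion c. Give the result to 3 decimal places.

c = -0.276

H = 51/64 = 0.7969
FA = 25/64 = 0.3906
Φ⁻¹(H) = Φ⁻¹(0.7969) = 0.8306
Φ⁻¹(FA) = Φ⁻¹(0.3906) = -0.2778
c = −½·[z(H) + z(FA)] = −0.5 × (0.8306 + (-0.2778)) = -0.2764
c < 0: the observer has a liberal response bias.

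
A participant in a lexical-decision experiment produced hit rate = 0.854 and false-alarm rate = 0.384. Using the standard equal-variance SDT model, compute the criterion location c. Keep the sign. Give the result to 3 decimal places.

Φ⁻¹(H) = Φ⁻¹(0.854) = 1.0537
Φ⁻¹(FA) = Φ⁻¹(0.384) = -0.2950
c = −½·[z(H) + z(FA)] = −0.5 × (1.0537 + (-0.2950)) = -0.37935

c = -0.379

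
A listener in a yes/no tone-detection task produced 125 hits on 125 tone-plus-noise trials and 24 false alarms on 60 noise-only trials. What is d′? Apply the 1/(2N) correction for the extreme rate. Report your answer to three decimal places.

d′ = 2.905

The hit rate is 125/125 = 1, so apply the 1/(2N) correction: H → 1 − 1/(2·125) = 0.99600.
z(H) = z(0.99600) = 2.6521
z(FA) = z(0.40000) = -0.2533
d' = 2.6521 − (-0.2533) = 2.9054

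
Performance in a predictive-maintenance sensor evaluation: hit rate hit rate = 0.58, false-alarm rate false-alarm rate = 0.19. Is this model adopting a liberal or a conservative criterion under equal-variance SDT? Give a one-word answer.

conservative

z(H) = 0.202, z(FA) = -0.878
c = −½·(z(H) + z(FA)) = 0.338
c > 0 → conservative criterion (biased toward responding “no”).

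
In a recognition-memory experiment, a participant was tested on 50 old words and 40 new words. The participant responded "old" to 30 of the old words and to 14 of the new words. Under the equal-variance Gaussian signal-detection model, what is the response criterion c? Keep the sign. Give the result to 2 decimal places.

H = 30/50 = 0.6000
FA = 14/40 = 0.3500
z(H) = 0.2533
z(FA) = -0.3853
c = −½·[z(H) + z(FA)] = −0.5 × (0.2533 + (-0.3853)) = 0.0660

c = 0.07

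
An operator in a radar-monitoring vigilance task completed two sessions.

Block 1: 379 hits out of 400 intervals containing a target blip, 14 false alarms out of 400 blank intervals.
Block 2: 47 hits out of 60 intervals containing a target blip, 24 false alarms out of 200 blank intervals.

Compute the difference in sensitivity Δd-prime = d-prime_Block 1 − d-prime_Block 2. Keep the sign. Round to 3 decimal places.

Δd-prime = 1.475

Block 1: z(0.9475) = 1.6211, z(0.0350) = -1.8119, d' = 3.4330
Block 2: z(0.7833) = 0.7834, z(0.1200) = -1.1750, d' = 1.9584
Δd' = d'_Block 1 − d'_Block 2 = 3.4330 − 1.9584 = 1.4746
Block 1 has the higher sensitivity.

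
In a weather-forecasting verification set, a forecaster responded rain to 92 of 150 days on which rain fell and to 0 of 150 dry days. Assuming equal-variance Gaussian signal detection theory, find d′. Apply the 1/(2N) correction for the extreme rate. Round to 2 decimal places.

d′ = 3.00

The false-alarm rate is 0/150 = 0, so apply the 1/(2N) correction: FA → 1/(2·150) = 0.00333.
z(H) = z(0.61333) = 0.288
z(FA) = z(0.00333) = -2.713
d' = 0.288 − (-2.713) = 3.001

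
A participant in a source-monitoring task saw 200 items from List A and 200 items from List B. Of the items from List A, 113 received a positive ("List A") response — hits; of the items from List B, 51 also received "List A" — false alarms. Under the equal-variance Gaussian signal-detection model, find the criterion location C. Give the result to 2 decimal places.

C = 0.25

H = 113/200 = 0.5650
FA = 51/200 = 0.2550
Φ⁻¹(H) = Φ⁻¹(0.5650) = 0.164
Φ⁻¹(FA) = Φ⁻¹(0.2550) = -0.659
c = −½·[z(H) + z(FA)] = −0.5 × (0.164 + (-0.659)) = 0.2475
c > 0: the participant has a conservative response bias.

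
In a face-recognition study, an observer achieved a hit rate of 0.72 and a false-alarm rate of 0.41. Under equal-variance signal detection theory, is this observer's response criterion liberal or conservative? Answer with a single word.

liberal

z(H) = 0.583, z(FA) = -0.228
c = −½·(z(H) + z(FA)) = -0.1775
c < 0 → liberal criterion (biased toward responding “yes”).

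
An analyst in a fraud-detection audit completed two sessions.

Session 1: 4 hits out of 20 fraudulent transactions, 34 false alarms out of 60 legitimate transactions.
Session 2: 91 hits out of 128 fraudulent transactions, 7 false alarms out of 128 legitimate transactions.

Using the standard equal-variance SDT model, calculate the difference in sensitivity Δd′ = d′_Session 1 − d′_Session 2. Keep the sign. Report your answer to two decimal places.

Session 1: z(0.2000) = -0.842, z(0.5667) = 0.168, d' = -1.010
Session 2: z(0.7109) = 0.556, z(0.0547) = -1.601, d' = 2.157
Δd' = d'_Session 1 − d'_Session 2 = -1.010 − 2.157 = -3.167
Session 2 has the higher sensitivity.

Δd′ = -3.17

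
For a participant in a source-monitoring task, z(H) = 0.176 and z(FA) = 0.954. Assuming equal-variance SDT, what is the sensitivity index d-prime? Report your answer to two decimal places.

d-prime = -0.78

d' = z(H) − z(FA) = 0.176 − 0.954 = -0.778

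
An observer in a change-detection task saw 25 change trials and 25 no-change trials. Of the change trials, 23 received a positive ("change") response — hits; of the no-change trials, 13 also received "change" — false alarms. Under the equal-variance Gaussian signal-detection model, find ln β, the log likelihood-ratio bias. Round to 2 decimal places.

ln β = -0.99

H = 23/25 = 0.9200
FA = 13/25 = 0.5200
Φ⁻¹(H) = Φ⁻¹(0.9200) = 1.405
Φ⁻¹(FA) = Φ⁻¹(0.5200) = 0.050
ln β = −½·[z(H)² − z(FA)²] = −0.5 × (1.974 − 0.003) = -0.9855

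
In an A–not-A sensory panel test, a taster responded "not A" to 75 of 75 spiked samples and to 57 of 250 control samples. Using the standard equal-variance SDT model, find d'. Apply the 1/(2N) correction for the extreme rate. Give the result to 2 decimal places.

d' = 3.22

The hit rate is 75/75 = 1, so apply the 1/(2N) correction: H → 1 − 1/(2·75) = 0.99333.
z(H) = z(0.99333) = 2.475
z(FA) = z(0.22800) = -0.745
d' = 2.475 − (-0.745) = 3.220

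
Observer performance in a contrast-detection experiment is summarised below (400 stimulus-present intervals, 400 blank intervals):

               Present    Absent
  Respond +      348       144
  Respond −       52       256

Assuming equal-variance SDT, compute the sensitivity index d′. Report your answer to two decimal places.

H = 348/400 = 0.8700
FA = 144/400 = 0.3600
Φ⁻¹(0.8700) = 1.1264, Φ⁻¹(0.3600) = -0.3585
d' = z(H) − z(FA) = 1.1264 − (-0.3585) = 1.4849

d′ = 1.48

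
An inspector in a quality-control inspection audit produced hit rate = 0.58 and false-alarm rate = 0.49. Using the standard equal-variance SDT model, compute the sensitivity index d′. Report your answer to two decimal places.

d′ = 0.23

Φ⁻¹(H) = Φ⁻¹(0.58) = 0.202
Φ⁻¹(FA) = Φ⁻¹(0.49) = -0.025
d' = z(H) − z(FA) = 0.202 − (-0.025) = 0.227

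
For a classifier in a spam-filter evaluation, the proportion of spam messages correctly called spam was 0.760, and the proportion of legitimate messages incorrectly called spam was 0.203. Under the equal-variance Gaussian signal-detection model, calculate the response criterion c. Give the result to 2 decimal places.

c = 0.06

Φ⁻¹(0.760) = 0.706, Φ⁻¹(0.203) = -0.831
c = −½·[z(H) + z(FA)] = −0.5 × (0.706 + (-0.831)) = 0.0625
c > 0: the classifier has a conservative response bias.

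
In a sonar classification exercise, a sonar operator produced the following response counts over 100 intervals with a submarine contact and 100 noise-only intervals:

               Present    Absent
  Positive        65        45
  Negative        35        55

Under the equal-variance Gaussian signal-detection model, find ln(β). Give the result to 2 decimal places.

H = 65/100 = 0.6500
FA = 45/100 = 0.4500
z(H) = 0.385
z(FA) = -0.126
ln β = −½·[z(H)² − z(FA)²] = −0.5 × (0.148 − 0.016) = -0.066

ln β = -0.07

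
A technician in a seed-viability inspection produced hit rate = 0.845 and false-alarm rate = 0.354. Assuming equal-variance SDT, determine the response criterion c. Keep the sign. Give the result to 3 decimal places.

c = -0.320

Φ⁻¹(0.845) = 1.0152, Φ⁻¹(0.354) = -0.3745
c = −½·[z(H) + z(FA)] = −0.5 × (1.0152 + (-0.3745)) = -0.32035
c < 0: the technician has a liberal response bias.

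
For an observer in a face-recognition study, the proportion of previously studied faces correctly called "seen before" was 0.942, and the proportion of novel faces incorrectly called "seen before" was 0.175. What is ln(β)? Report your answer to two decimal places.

ln β = -0.80

Φ⁻¹(H) = 1.572
Φ⁻¹(FA) = -0.935
ln β = −½·[z(H)² − z(FA)²] = −0.5 × (2.471 − 0.874) = -0.7985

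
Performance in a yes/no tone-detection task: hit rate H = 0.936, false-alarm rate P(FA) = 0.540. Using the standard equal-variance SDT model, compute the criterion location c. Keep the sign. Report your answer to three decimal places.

c = -0.811

z(H) = 1.5220
z(FA) = 0.1004
c = −½·[z(H) + z(FA)] = −0.5 × (1.5220 + 0.1004) = -0.8112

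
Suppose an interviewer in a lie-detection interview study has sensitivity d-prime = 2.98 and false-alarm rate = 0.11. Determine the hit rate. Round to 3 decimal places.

hit rate = 0.960

z(false-alarm rate) = z(0.11) = -1.2265
z(H) = z(FA) + d' = -1.2265 + 2.98 = 1.7535
hit rate = Φ(1.7535) = 0.9602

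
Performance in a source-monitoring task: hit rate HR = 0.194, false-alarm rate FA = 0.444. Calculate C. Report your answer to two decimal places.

Φ⁻¹(0.194) = -0.863, Φ⁻¹(0.444) = -0.141
c = −½·[z(H) + z(FA)] = −0.5 × (-0.863 + (-0.141)) = 0.502

C = 0.50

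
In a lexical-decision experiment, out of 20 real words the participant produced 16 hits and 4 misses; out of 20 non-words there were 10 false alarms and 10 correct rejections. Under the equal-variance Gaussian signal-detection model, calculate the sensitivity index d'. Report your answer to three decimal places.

d' = 0.842

H = 16/20 = 0.8000
FA = 10/20 = 0.5000
z(H) = 0.8416
z(FA) = 0.0000
d' = z(H) − z(FA) = 0.8416 − 0.0000 = 0.8416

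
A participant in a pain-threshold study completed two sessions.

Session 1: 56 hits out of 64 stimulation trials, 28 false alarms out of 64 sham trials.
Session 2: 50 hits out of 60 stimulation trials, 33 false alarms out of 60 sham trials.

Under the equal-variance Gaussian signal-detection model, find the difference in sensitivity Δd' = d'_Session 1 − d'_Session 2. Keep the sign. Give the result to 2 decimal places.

Δd' = 0.47

Session 1: z(0.8750) = 1.150, z(0.4375) = -0.157, d' = 1.307
Session 2: z(0.8333) = 0.967, z(0.5500) = 0.126, d' = 0.841
Δd' = d'_Session 1 − d'_Session 2 = 1.307 − 0.841 = 0.466
Session 1 has the higher sensitivity.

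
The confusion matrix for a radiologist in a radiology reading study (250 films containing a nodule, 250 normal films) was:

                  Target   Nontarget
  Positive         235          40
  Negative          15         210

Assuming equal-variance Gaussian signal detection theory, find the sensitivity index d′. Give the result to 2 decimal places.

H = 235/250 = 0.9400
FA = 40/250 = 0.1600
z(H) = 1.555
z(FA) = -0.994
d' = z(H) − z(FA) = 1.555 − (-0.994) = 2.549

d′ = 2.55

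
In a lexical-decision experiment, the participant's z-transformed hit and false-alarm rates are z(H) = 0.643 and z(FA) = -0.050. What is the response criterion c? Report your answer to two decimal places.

c = -0.30

c = −½·[z(H) + z(FA)] = −½·(0.643 + (-0.050)) = -0.2965
c < 0: the participant has a liberal response bias.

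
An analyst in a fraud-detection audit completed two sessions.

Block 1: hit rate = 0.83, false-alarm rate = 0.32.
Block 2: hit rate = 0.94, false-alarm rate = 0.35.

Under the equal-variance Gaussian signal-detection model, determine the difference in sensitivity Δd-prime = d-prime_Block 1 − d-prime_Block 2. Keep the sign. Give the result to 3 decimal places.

Block 1: z(0.83) = 0.9542, z(0.32) = -0.4677, d' = 1.4219
Block 2: z(0.94) = 1.5548, z(0.35) = -0.3853, d' = 1.9401
Δd' = d'_Block 1 − d'_Block 2 = 1.4219 − 1.9401 = -0.5182
Block 2 has the higher sensitivity.

Δd-prime = -0.518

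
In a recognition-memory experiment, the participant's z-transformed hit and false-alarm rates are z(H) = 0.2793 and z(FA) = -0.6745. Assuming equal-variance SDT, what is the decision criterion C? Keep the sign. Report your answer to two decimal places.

C = 0.20

c = −½·[z(H) + z(FA)] = −½·(0.2793 + (-0.6745)) = 0.1976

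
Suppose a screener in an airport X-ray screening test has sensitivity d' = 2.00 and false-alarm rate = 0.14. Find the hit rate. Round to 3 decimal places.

hit rate = 0.821

z(false-alarm rate) = z(0.14) = -1.0803
z(H) = z(FA) + d' = -1.0803 + 2.00 = 0.9197
hit rate = Φ(0.9197) = 0.8211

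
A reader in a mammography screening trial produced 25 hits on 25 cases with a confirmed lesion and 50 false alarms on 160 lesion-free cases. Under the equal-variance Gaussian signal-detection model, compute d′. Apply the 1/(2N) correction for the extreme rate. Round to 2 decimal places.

The hit rate is 25/25 = 1, so apply the 1/(2N) correction: H → 1 − 1/(2·25) = 0.98000.
z(H) = z(0.98000) = 2.054
z(FA) = z(0.31250) = -0.489
d' = 2.054 − (-0.489) = 2.543

d′ = 2.54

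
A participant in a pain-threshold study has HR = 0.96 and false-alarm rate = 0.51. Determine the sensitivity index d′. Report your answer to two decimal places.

z(0.96) = 1.751, z(0.51) = 0.025
d' = z(H) − z(FA) = 1.751 − 0.025 = 1.726

d′ = 1.73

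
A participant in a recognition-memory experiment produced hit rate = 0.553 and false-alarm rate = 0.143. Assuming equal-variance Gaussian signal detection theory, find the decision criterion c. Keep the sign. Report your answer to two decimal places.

c = 0.47

Φ⁻¹(H) = 0.1332
Φ⁻¹(FA) = -1.0669
c = −½·[z(H) + z(FA)] = −0.5 × (0.1332 + (-1.0669)) = 0.46685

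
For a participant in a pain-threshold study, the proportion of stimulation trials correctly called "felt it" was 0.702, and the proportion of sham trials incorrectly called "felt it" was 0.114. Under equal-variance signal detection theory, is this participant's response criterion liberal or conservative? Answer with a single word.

z(H) = 0.530, z(FA) = -1.206
c = −½·(z(H) + z(FA)) = 0.338
c > 0 → conservative criterion (biased toward responding “no”).

conservative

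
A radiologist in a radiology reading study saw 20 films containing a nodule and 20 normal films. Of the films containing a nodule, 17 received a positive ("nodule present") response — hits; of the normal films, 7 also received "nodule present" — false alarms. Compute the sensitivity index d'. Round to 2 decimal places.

d' = 1.42

H = 17/20 = 0.8500
FA = 7/20 = 0.3500
Φ⁻¹(H) = Φ⁻¹(0.8500) = 1.0364
Φ⁻¹(FA) = Φ⁻¹(0.3500) = -0.3853
d' = z(H) − z(FA) = 1.0364 − (-0.3853) = 1.4217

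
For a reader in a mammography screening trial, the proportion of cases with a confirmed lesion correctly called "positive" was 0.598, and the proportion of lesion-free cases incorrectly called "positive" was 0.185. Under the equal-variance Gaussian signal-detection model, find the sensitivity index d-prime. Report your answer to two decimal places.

Φ⁻¹(H) = 0.2482
Φ⁻¹(FA) = -0.8965
d' = z(H) − z(FA) = 0.2482 − (-0.8965) = 1.1447

d-prime = 1.14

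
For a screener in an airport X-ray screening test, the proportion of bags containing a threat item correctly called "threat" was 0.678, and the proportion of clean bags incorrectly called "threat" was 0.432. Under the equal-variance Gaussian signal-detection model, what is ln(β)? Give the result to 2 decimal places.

ln β = -0.09

z(H) = z(0.678) = 0.462
z(FA) = z(0.432) = -0.171
ln β = −½·[z(H)² − z(FA)²] = −0.5 × (0.213 − 0.029) = -0.092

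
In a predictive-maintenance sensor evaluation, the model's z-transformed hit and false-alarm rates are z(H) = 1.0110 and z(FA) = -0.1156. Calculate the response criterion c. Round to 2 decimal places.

c = -0.45

c = −½·[z(H) + z(FA)] = −½·(1.0110 + (-0.1156)) = -0.4477
c < 0: the model has a liberal response bias.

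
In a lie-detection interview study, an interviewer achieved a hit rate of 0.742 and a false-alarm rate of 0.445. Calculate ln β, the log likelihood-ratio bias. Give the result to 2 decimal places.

Φ⁻¹(H) = Φ⁻¹(0.742) = 0.650
Φ⁻¹(FA) = Φ⁻¹(0.445) = -0.138
ln β = −½·[z(H)² − z(FA)²] = −0.5 × (0.423 − 0.019) = -0.202

ln β = -0.20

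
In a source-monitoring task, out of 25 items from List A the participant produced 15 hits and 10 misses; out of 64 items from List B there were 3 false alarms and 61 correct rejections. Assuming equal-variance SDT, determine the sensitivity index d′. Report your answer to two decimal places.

H = 15/25 = 0.6000
FA = 3/64 = 0.0469
z(H) = 0.253
z(FA) = -1.676
d' = z(H) − z(FA) = 0.253 − (-1.676) = 1.929

d′ = 1.93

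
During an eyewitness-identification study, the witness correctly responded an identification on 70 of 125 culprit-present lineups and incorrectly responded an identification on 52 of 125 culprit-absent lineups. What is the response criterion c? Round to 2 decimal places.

c = 0.03

H = 70/125 = 0.5600
FA = 52/125 = 0.4160
z(0.5600) = 0.1510, z(0.4160) = -0.2121
c = −½·[z(H) + z(FA)] = −0.5 × (0.1510 + (-0.2121)) = 0.03055
c > 0: the witness has a conservative response bias.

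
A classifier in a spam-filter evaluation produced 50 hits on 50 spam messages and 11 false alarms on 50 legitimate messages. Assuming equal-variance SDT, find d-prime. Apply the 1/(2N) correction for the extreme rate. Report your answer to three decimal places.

The hit rate is 50/50 = 1, so apply the 1/(2N) correction: H → 1 − 1/(2·50) = 0.99000.
z(H) = z(0.99000) = 2.3263
z(FA) = z(0.22000) = -0.7722
d' = 2.3263 − (-0.7722) = 3.0985

d-prime = 3.099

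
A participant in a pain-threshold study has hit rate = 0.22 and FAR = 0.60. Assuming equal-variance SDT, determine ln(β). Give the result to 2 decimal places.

z(0.22) = -0.772, z(0.60) = 0.253
ln β = −½·[z(H)² − z(FA)²] = −0.5 × (0.596 − 0.064) = -0.266

ln β = -0.27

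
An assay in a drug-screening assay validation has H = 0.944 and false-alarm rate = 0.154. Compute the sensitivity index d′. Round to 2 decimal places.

z(0.944) = 1.5893, z(0.154) = -1.0194
d' = z(H) − z(FA) = 1.5893 − (-1.0194) = 2.6087

d′ = 2.61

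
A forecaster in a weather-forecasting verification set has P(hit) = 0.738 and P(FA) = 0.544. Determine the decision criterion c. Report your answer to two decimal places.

z(H) = 0.6372
z(FA) = 0.1105
c = −½·[z(H) + z(FA)] = −0.5 × (0.6372 + 0.1105) = -0.37385
c < 0: the forecaster has a liberal response bias.

c = -0.37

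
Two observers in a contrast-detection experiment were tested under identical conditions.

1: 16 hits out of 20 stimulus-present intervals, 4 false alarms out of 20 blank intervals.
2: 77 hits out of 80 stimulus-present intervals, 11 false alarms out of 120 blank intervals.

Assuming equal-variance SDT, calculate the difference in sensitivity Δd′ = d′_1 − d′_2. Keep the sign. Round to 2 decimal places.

1: z(0.8000) = 0.842, z(0.2000) = -0.842, d' = 1.684
2: z(0.9625) = 1.780, z(0.0917) = -1.330, d' = 3.110
Δd' = d'_1 − d'_2 = 1.684 − 3.110 = -1.426
2 has the higher sensitivity.

Δd′ = -1.43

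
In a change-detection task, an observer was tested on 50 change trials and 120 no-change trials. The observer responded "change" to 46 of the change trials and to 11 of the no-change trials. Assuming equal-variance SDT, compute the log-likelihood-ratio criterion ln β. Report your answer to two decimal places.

ln β = -0.10

H = 46/50 = 0.9200
FA = 11/120 = 0.0917
Φ⁻¹(H) = 1.405
Φ⁻¹(FA) = -1.330
ln β = −½·[z(H)² − z(FA)²] = −0.5 × (1.974 − 1.769) = -0.1025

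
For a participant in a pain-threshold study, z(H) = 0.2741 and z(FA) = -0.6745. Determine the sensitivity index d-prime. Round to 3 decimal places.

d' = z(H) − z(FA) = 0.2741 − (-0.6745) = 0.9486

d-prime = 0.949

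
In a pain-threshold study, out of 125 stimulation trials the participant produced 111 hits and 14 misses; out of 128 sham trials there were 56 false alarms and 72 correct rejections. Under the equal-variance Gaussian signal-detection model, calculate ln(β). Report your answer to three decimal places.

H = 111/125 = 0.8880
FA = 56/128 = 0.4375
z(H) = 1.2160
z(FA) = -0.1573
ln β = −½·[z(H)² − z(FA)²] = −0.5 × (1.4787 − 0.0247) = -0.7270

ln β = -0.727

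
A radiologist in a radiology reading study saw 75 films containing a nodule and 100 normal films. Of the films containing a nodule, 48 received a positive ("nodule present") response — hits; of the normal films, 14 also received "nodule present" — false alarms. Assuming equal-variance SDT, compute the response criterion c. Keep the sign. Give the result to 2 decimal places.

c = 0.36

H = 48/75 = 0.6400
FA = 14/100 = 0.1400
z(H) = 0.3585
z(FA) = -1.0803
c = −½·[z(H) + z(FA)] = −0.5 × (0.3585 + (-1.0803)) = 0.3609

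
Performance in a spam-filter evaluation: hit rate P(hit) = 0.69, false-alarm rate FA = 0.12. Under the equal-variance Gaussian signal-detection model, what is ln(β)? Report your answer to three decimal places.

ln β = 0.567

z(H) = z(0.69) = 0.4959
z(FA) = z(0.12) = -1.1750
ln β = −½·[z(H)² − z(FA)²] = −0.5 × (0.2459 − 1.3806) = 0.56735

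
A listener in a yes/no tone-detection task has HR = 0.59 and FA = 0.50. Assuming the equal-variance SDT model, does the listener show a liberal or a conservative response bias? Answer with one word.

liberal

z(H) = 0.228, z(FA) = 0.000
c = −½·(z(H) + z(FA)) = -0.114
c < 0 → liberal criterion (biased toward responding “yes”).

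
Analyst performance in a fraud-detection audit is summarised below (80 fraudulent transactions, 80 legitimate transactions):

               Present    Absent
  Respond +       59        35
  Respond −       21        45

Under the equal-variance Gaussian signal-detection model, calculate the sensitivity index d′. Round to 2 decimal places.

d′ = 0.79

H = 59/80 = 0.7375
FA = 35/80 = 0.4375
z(H) = z(0.7375) = 0.6357
z(FA) = z(0.4375) = -0.1573
d' = z(H) − z(FA) = 0.6357 − (-0.1573) = 0.7930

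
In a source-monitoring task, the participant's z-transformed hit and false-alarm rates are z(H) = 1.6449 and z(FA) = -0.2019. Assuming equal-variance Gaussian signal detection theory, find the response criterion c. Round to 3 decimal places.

c = -0.722

c = −½·[z(H) + z(FA)] = −½·(1.6449 + (-0.2019)) = -0.7215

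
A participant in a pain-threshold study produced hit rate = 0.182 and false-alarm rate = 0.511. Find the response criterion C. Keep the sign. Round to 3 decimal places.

C = 0.440

Φ⁻¹(H) = Φ⁻¹(0.182) = -0.9078
Φ⁻¹(FA) = Φ⁻¹(0.511) = 0.0276
c = −½·[z(H) + z(FA)] = −0.5 × (-0.9078 + 0.0276) = 0.4401
c > 0: the participant has a conservative response bias.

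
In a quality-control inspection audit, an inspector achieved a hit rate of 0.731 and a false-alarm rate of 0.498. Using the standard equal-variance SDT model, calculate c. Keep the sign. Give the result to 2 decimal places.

z(H) = z(0.731) = 0.6158
z(FA) = z(0.498) = -0.0050
c = −½·[z(H) + z(FA)] = −0.5 × (0.6158 + (-0.0050)) = -0.3054
c < 0: the inspector has a liberal response bias.

c = -0.31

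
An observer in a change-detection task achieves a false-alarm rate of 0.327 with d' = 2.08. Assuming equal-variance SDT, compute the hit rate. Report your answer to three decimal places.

hit rate = 0.949

z(false-alarm rate) = z(0.327) = -0.4482
z(H) = z(FA) + d' = -0.4482 + 2.08 = 1.6318
hit rate = Φ(1.6318) = 0.9486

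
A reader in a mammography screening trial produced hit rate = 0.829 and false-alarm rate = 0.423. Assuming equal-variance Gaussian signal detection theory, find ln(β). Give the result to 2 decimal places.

ln β = -0.43

z(H) = z(0.829) = 0.950
z(FA) = z(0.423) = -0.194
ln β = −½·[z(H)² − z(FA)²] = −0.5 × (0.903 − 0.038) = -0.4325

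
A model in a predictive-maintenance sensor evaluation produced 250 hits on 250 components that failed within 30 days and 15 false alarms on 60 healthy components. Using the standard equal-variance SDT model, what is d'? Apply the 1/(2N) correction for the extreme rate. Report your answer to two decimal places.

The hit rate is 250/250 = 1, so apply the 1/(2N) correction: H → 1 − 1/(2·250) = 0.99800.
z(H) = z(0.99800) = 2.878
z(FA) = z(0.25000) = -0.674
d' = 2.878 − (-0.674) = 3.552

d' = 3.55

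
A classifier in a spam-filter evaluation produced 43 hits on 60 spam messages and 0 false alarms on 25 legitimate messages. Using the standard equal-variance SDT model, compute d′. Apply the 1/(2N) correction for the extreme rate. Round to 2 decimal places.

d′ = 2.63

The false-alarm rate is 0/25 = 0, so apply the 1/(2N) correction: FA → 1/(2·25) = 0.02000.
z(H) = z(0.71667) = 0.573
z(FA) = z(0.02000) = -2.054
d' = 0.573 − (-2.054) = 2.627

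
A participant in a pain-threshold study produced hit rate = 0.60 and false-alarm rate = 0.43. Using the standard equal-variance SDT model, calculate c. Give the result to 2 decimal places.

z(H) = z(0.60) = 0.2533
z(FA) = z(0.43) = -0.1764
c = −½·[z(H) + z(FA)] = −0.5 × (0.2533 + (-0.1764)) = -0.03845
c < 0: the participant has a liberal response bias.

c = -0.04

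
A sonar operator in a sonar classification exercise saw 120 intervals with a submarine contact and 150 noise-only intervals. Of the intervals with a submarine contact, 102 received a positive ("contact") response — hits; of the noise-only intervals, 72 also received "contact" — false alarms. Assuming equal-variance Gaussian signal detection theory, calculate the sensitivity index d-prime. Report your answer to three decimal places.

H = 102/120 = 0.8500
FA = 72/150 = 0.4800
Φ⁻¹(0.8500) = 1.0364, Φ⁻¹(0.4800) = -0.0502
d' = z(H) − z(FA) = 1.0364 − (-0.0502) = 1.0866

d-prime = 1.087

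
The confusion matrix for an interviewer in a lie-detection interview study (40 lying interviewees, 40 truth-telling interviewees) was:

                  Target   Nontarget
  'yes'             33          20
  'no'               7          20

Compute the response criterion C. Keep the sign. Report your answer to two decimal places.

C = -0.47

H = 33/40 = 0.8250
FA = 20/40 = 0.5000
Φ⁻¹(0.8250) = 0.935, Φ⁻¹(0.5000) = 0.000
c = −½·[z(H) + z(FA)] = −0.5 × (0.935 + 0.000) = -0.4675
c < 0: the interviewer has a liberal response bias.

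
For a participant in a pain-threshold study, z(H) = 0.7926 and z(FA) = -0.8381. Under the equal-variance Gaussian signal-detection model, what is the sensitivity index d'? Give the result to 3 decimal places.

d' = 1.631

d' = z(H) − z(FA) = 0.7926 − (-0.8381) = 1.6307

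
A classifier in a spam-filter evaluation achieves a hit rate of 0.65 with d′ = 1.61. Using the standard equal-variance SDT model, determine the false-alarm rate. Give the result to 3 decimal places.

false-alarm rate = 0.110

z(hit rate) = z(0.65) = 0.3853
z(FA) = z(H) − d' = 0.3853 − 1.61 = -1.2247
false-alarm rate = Φ(-1.2247) = 0.1103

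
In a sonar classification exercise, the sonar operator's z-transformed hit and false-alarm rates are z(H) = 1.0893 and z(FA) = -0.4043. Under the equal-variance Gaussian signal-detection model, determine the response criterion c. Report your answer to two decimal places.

c = −½·[z(H) + z(FA)] = −½·(1.0893 + (-0.4043)) = -0.3425
c < 0: the sonar operator has a liberal response bias.

c = -0.34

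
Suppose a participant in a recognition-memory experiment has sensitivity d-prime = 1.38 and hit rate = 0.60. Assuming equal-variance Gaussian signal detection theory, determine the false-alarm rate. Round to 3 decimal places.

z(hit rate) = z(0.60) = 0.2533
z(FA) = z(H) − d' = 0.2533 − 1.38 = -1.1267
false-alarm rate = Φ(-1.1267) = 0.1299

false-alarm rate = 0.130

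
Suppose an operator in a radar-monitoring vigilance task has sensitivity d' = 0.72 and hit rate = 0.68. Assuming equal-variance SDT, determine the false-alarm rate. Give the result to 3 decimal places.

false-alarm rate = 0.400

z(hit rate) = z(0.68) = 0.4677
z(FA) = z(H) − d' = 0.4677 − 0.72 = -0.2523
false-alarm rate = Φ(-0.2523) = 0.4004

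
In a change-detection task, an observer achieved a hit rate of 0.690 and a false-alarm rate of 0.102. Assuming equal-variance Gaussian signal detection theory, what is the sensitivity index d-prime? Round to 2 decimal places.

Φ⁻¹(H) = Φ⁻¹(0.690) = 0.4959
Φ⁻¹(FA) = Φ⁻¹(0.102) = -1.2702
d' = z(H) − z(FA) = 0.4959 − (-1.2702) = 1.7661

d-prime = 1.77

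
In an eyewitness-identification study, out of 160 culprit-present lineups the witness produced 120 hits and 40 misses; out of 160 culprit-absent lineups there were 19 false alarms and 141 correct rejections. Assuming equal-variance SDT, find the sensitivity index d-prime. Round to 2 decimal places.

d-prime = 1.86

H = 120/160 = 0.7500
FA = 19/160 = 0.1187
z(H) = z(0.7500) = 0.674
z(FA) = z(0.1187) = -1.182
d' = z(H) − z(FA) = 0.674 − (-1.182) = 1.856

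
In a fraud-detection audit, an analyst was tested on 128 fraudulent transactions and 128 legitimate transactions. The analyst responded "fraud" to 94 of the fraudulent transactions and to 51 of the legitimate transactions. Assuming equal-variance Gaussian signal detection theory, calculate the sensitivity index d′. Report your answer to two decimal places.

H = 94/128 = 0.7344
FA = 51/128 = 0.3984
Φ⁻¹(H) = 0.6262
Φ⁻¹(FA) = -0.2575
d' = z(H) − z(FA) = 0.6262 − (-0.2575) = 0.8837

d′ = 0.88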